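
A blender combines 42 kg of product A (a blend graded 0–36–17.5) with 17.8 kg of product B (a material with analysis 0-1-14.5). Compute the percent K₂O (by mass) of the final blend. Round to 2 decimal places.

Total mass = 42 + 17.8 = 59.8 kg.
K₂O mass = 17.5%×42 + 14.5%×17.8 = 9.931 kg.
% K₂O = 9.931 / 59.8 = 16.607%.

16.61% K₂O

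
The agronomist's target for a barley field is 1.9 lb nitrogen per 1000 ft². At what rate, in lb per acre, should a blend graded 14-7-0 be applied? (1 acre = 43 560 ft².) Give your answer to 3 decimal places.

Product per 1000 ft² = 1.9 / 14% = 13.5714 lb.
Convert to per acre: 13.5714 × 43.56 = 591.1714 lb.

591.171 lb of product per acre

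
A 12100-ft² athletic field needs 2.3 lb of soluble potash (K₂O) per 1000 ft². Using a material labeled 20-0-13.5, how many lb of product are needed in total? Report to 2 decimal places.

206.15 lb

Product per 1000 ft² = 2.3 / 13.5% = 17.037 lb.
Total product = 17.037 × 12100 / 1000 = 206.148 lb.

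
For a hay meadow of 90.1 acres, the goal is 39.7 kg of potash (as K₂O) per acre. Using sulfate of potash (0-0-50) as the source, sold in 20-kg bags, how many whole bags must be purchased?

358 bags

Product per acre = 39.7 / 50% = 79.4 kg.
Total product = 79.4 × 90.1 = 7153.94 kg.
Bags = ⌈7153.94 / 20⌉ = 358.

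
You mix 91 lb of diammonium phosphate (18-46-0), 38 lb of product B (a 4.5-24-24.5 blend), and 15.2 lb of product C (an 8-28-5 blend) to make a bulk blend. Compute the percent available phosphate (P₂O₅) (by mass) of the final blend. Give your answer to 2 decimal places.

38.31% P₂O₅

Total mass = 91 + 38 + 15.2 = 144.2 lb.
P₂O₅ mass = 46%×91 + 24%×38 + 28%×15.2 = 55.236 lb.
% P₂O₅ = 55.236 / 144.2 = 38.3051%.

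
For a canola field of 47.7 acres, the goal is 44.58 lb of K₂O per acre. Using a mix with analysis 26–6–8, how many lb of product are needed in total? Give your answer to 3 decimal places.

Product per acre = 44.58 / 8% = 557.25 lb.
Total product = 557.25 × 47.7 = 26580.825 lb.

26580.825 lb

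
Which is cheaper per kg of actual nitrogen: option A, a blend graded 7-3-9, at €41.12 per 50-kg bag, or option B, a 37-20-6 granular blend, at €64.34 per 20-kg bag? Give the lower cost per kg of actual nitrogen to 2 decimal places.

option A: N per bag = 50 × 7% = 3.5 kg; cost = 41.12 / 3.5 = €11.7486/kg N.
option B: N per bag = 20 × 37% = 7.4 kg; cost = 64.34 / 7.4 = €8.6946/kg N.
option B is cheaper.

€8.69 per kg N (option B)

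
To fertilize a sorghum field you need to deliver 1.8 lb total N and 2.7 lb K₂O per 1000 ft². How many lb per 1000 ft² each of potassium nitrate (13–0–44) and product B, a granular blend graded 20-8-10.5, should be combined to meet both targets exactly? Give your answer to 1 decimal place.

With a, b = lb per 1000 ft² of potassium nitrate and product B:
N: 0.13·a + 0.2·b = 1.8
K₂O: 0.44·a + 0.105·b = 2.7
From row1: a = (1.8 − 0.2·b) / 0.13.
Into row2: 0.44·(1.8 − 0.2·b)/0.13 + 0.105·b = 2.7 → b = 5.93141, a = 4.72091.

4.7 lb potassium nitrate, 5.9 lb product B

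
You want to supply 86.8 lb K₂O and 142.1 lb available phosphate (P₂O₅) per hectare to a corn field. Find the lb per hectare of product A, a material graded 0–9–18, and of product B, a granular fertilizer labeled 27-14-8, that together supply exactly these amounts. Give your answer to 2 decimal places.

With a, b = lb per hectare of product A and product B:
K₂O: 0.18·a + 0.08·b = 86.8
P₂O₅: 0.09·a + 0.14·b = 142.1
From row1: a = (86.8 − 0.08·b) / 0.18.
Into row2: 0.09·(86.8 − 0.08·b)/0.18 + 0.14·b = 142.1 → b = 987, a = 43.5556.

43.56 lb product A, 987.00 lb product B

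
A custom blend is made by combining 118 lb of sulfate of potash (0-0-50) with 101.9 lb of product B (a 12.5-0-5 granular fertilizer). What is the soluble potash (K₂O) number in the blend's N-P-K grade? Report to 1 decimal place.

29.1% K₂O

Total mass = 118 + 101.9 = 219.9 lb.
K₂O mass = 50%×118 + 5%×101.9 = 64.095 lb.
% K₂O = 64.095 / 219.9 = 29.1473%.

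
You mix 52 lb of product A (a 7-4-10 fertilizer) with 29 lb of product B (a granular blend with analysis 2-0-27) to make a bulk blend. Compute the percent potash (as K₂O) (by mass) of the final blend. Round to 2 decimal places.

Total mass = 52 + 29 = 81 lb.
K₂O mass = 10%×52 + 27%×29 = 13.03 lb.
% K₂O = 13.03 / 81 = 16.0864%.

16.09% K₂O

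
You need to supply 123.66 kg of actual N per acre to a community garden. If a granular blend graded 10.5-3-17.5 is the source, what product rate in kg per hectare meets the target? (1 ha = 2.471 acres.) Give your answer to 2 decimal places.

Product per acre = 123.66 / 10.5% = 1177.71 kg.
Convert to per hectare: 1177.71 × 2.471 = 2910.132 kg.

2910.13 kg of product per hectare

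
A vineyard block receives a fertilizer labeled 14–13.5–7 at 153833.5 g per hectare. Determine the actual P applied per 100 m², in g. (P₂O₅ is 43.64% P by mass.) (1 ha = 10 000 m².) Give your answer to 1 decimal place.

P₂O₅ per hectare = 153833.5 × 13.5% = 20767.5 g.
Elemental P = 20767.5 × 0.4364 = 9062.95 g per hectare.
Convert to per 100 m²: 9062.95 × 0.01 = 90.6295 g.

90.6 g P per hundred sq m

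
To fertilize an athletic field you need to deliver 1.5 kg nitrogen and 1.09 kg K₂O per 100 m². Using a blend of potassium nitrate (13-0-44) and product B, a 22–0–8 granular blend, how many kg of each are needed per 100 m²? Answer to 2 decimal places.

1.39 kg potassium nitrate, 6.00 kg product B

With a, b = kg per 100 m² of potassium nitrate and product B:
N: 0.13·a + 0.22·b = 1.5
K₂O: 0.44·a + 0.08·b = 1.09
From row1: a = (1.5 − 0.22·b) / 0.13.
Into row2: 0.44·(1.5 − 0.22·b)/0.13 + 0.08·b = 1.09 → b = 5.99884, a = 1.38657.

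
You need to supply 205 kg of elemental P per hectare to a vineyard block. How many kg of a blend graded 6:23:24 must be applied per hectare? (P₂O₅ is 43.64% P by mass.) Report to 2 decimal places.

2042.40 kg of product per hectare

As P₂O₅: 205 / 0.4364 = 469.753 kg per hectare.
Product per hectare = 469.753 / 23% = 2042.402 kg.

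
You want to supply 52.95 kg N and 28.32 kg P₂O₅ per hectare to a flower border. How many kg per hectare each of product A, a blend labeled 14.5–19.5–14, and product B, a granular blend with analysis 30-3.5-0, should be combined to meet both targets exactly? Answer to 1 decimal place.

124.3 kg product A, 116.4 kg product B

Let a = kg of product A, b = kg of product B (per hectare).
N: 0.145·a + 0.3·b = 52.95
P₂O₅: 0.195·a + 0.035·b = 28.32
From row1: a = (52.95 − 0.3·b) / 0.145.
Into row2: 0.195·(52.95 − 0.3·b)/0.145 + 0.035·b = 28.32 → b = 116.403, a = 124.338.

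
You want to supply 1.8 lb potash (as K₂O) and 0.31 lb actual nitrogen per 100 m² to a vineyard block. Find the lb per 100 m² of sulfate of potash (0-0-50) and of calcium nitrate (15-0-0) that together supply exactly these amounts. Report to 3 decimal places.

3.600 lb sulfate of potash, 2.067 lb calcium nitrate

Per-100 m² balance (a = sulfate of potash, b = calcium nitrate):
K₂O: 0.5·a + 0·b = 1.8
N: 0·a + 0.15·b = 0.31
Solving simultaneously: a = 3.6, b = 2.06667.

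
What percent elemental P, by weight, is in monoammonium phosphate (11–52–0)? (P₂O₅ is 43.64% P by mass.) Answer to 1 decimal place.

22.7% P

%P = 52 × 0.4364 = 22.6928%.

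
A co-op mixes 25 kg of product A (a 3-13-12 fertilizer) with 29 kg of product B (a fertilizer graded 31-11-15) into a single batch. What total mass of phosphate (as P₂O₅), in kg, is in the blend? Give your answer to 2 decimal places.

6.44 kg P₂O₅

P₂O₅ mass = 13%×25 + 11%×29 = 6.44 kg.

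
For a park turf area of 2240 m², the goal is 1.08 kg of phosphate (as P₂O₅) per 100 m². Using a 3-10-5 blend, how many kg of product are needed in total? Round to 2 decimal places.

Product per 100 m² = 1.08 / 10% = 10.8 kg.
Total product = 10.8 × 2240 / 100 = 241.92 kg.

241.92 kg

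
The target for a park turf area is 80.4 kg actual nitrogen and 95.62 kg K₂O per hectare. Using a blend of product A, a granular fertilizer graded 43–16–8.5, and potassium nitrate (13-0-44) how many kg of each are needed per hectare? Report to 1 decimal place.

128.8 kg product A, 192.4 kg potassium nitrate

Let a = kg of product A, b = kg of potassium nitrate (per hectare).
N: 0.43·a + 0.13·b = 80.4
K₂O: 0.085·a + 0.44·b = 95.62
Eliminate b: (row1) − 0.13/0.44·(row2) → 0.404886·a = 52.1486, so a = 128.798.
Then b = (95.62 − 0.085·128.798) / 0.44 = 192.437.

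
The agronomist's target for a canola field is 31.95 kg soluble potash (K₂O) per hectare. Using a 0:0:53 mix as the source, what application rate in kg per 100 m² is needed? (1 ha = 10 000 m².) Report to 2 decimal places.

Product per hectare = 31.95 / 53% = 60.283 kg.
Convert to per 100 m²: 60.283 × 0.01 = 0.60283 kg.

0.60 kg of product per hundred sq m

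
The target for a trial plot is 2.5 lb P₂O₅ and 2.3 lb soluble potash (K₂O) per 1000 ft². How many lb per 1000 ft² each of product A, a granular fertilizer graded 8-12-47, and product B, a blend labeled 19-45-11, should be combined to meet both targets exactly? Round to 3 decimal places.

3.833 lb product A, 4.534 lb product B

Let a = lb of product A, b = lb of product B (per 1000 ft²).
P₂O₅: 0.12·a + 0.45·b = 2.5
K₂O: 0.47·a + 0.11·b = 2.3
Solving simultaneously: a = 3.83258, b = 4.53354.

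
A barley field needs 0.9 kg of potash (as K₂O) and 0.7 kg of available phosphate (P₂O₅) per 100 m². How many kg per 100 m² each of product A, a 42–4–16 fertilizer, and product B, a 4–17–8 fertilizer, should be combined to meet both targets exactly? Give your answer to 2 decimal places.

4.04 kg product A, 3.17 kg product B

Per-100 m² balance (a = product A, b = product B):
K₂O: 0.16·a + 0.08·b = 0.9
P₂O₅: 0.04·a + 0.17·b = 0.7
Eliminate a: (row1) − 0.16/0.04·(row2) → -0.6·b = -1.9, so b = 3.16667.
Back-substitute: a = (0.9 − 0.08·3.16667) / 0.16 = 4.04167.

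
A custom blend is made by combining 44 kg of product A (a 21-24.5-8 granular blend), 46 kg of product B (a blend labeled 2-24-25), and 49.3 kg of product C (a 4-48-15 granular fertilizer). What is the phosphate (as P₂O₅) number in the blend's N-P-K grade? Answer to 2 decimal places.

Total mass = 44 + 46 + 49.3 = 139.3 kg.
P₂O₅ mass = 24.5%×44 + 24%×46 + 48%×49.3 = 45.484 kg.
% P₂O₅ = 45.484 / 139.3 = 32.6518%.

32.65% P₂O₅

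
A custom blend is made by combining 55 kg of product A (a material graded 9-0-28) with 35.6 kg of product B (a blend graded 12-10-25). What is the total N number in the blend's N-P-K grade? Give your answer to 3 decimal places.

10.179% N

Total mass = 55 + 35.6 = 90.6 kg.
N mass = 9%×55 + 12%×35.6 = 9.222 kg.
% N = 9.222 / 90.6 = 10.1788%.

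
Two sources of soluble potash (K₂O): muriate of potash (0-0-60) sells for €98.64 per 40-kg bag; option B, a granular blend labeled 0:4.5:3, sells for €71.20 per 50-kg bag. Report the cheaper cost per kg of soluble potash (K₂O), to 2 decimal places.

€4.11 per kg K₂O (muriate of potash)

muriate of potash: K₂O per bag = 40 × 60% = 24 kg; cost = 98.64 / 24 = €4.1100/kg K₂O.
option B: K₂O per bag = 50 × 3% = 1.5 kg; cost = 71.20 / 1.5 = €47.4667/kg K₂O.
muriate of potash is cheaper.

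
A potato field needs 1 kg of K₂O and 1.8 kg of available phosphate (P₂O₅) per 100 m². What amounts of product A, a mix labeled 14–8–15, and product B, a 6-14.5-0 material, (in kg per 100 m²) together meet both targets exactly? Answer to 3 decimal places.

6.667 kg product A, 8.736 kg product B

With a, b = kg per 100 m² of product A and product B:
K₂O: 0.15·a + 0·b = 1
P₂O₅: 0.08·a + 0.145·b = 1.8
Eliminate a: (row1) − 0.15/0.08·(row2) → -0.271875·b = -2.375, so b = 8.73563.
Back-substitute: a = (1 − 0·8.73563) / 0.15 = 6.66667.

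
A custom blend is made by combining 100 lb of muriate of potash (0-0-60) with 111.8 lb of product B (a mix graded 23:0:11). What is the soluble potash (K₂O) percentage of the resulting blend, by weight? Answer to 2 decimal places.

Total mass = 100 + 111.8 = 211.8 lb.
K₂O mass = 60%×100 + 11%×111.8 = 72.298 lb.
% K₂O = 72.298 / 211.8 = 34.135%.

34.14% K₂O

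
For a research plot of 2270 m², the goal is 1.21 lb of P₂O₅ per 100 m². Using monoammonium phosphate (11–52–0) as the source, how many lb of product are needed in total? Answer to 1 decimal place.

52.8 lb

Product per 100 m² = 1.21 / 52% = 2.32692 lb.
Total product = 2.32692 × 2270 / 100 = 52.8212 lb.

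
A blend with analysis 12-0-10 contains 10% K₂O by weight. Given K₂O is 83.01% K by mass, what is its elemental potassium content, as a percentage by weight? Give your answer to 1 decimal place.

8.3% K

%K = 10 × 0.8301 = 8.301%.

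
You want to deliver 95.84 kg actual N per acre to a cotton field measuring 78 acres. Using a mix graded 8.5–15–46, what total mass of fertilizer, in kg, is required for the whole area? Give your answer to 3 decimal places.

Product per acre = 95.84 / 8.5% = 1127.53 kg.
Total product = 1127.53 × 78 = 87947.2941 kg.

87947.294 kg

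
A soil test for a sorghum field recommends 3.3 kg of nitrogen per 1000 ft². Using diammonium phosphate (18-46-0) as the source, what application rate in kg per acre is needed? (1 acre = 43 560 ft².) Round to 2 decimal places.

798.60 kg of product per acre

Product per 1000 ft² = 3.3 / 18% = 18.3333 kg.
Convert to per acre: 18.3333 × 43.56 = 798.6 kg.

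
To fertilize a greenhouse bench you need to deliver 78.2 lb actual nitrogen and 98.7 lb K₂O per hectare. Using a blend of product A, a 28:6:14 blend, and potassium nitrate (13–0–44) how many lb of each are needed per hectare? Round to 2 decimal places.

With a, b = lb per hectare of product A and potassium nitrate:
N: 0.28·a + 0.13·b = 78.2
K₂O: 0.14·a + 0.44·b = 98.7
Eliminate a: (row1) − 0.28/0.14·(row2) → -0.75·b = -119.2, so b = 158.933.
Back-substitute: a = (78.2 − 0.13·158.933) / 0.28 = 205.495.

205.50 lb product A, 158.93 lb potassium nitrate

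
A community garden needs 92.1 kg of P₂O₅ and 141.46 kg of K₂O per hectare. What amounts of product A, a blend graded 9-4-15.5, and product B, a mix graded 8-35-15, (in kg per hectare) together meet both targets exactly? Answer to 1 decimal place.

739.8 kg product A, 178.6 kg product B

Per-hectare balance (a = product A, b = product B):
P₂O₅: 0.04·a + 0.35·b = 92.1
K₂O: 0.155·a + 0.15·b = 141.46
From row1: a = (92.1 − 0.35·b) / 0.04.
Into row2: 0.155·(92.1 − 0.35·b)/0.04 + 0.15·b = 141.46 → b = 178.593, a = 739.813.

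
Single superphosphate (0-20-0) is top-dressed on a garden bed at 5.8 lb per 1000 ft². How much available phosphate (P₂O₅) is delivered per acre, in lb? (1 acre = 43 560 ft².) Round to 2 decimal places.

P₂O₅ per 1000 ft² = 5.8 × 20% = 1.16 lb.
Convert to per acre: 1.16 × 43.56 = 50.5296 lb.

50.53 lb P₂O₅ per acre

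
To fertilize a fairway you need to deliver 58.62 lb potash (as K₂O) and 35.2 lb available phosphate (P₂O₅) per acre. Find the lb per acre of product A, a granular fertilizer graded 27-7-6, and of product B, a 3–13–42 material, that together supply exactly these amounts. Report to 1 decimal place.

With a, b = lb per acre of product A and product B:
K₂O: 0.06·a + 0.42·b = 58.62
P₂O₅: 0.07·a + 0.13·b = 35.2
From row1: a = (58.62 − 0.42·b) / 0.06.
Into row2: 0.07·(58.62 − 0.42·b)/0.06 + 0.13·b = 35.2 → b = 92.1944, a = 331.639.

331.6 lb product A, 92.2 lb product B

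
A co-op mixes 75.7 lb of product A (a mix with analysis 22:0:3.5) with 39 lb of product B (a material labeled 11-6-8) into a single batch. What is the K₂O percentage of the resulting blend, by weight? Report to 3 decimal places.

5.030% K₂O

Total mass = 75.7 + 39 = 114.7 lb.
K₂O mass = 3.5%×75.7 + 8%×39 = 5.7695 lb.
% K₂O = 5.7695 / 114.7 = 5.03008%.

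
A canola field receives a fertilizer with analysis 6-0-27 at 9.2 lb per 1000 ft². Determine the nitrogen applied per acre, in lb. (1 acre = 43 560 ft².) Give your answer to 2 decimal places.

24.05 lb N per acre

nitrogen per 1000 ft² = 9.2 × 6% = 0.552 lb.
Convert to per acre: 0.552 × 43.56 = 24.0451 lb.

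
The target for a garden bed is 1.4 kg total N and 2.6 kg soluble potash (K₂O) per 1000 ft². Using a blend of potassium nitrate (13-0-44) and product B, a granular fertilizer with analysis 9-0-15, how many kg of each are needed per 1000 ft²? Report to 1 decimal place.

Let a = kg of potassium nitrate, b = kg of product B (per 1000 ft²).
N: 0.13·a + 0.09·b = 1.4
K₂O: 0.44·a + 0.15·b = 2.6
Solving simultaneously: a = 1.19403, b = 13.8308.

1.2 kg potassium nitrate, 13.8 kg product B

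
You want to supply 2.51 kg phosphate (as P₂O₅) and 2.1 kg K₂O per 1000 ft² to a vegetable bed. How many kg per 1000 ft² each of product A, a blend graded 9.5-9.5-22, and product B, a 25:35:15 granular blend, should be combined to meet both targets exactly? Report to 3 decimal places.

5.713 kg product A, 5.621 kg product B

Let a = kg of product A, b = kg of product B (per 1000 ft²).
P₂O₅: 0.095·a + 0.35·b = 2.51
K₂O: 0.22·a + 0.15·b = 2.1
Eliminate a: (row1) − 0.095/0.22·(row2) → 0.285227·b = 1.60318, so b = 5.62072.
Back-substitute: a = (2.51 − 0.35·5.62072) / 0.095 = 5.71315.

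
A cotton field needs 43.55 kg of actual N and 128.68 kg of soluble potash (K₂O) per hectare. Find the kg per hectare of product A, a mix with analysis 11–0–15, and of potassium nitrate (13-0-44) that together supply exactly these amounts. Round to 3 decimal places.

84.208 kg product A, 263.747 kg potassium nitrate

Let a = kg of product A, b = kg of potassium nitrate (per hectare).
N: 0.11·a + 0.13·b = 43.55
K₂O: 0.15·a + 0.44·b = 128.68
From row1: a = (43.55 − 0.13·b) / 0.11.
Into row2: 0.15·(43.55 − 0.13·b)/0.11 + 0.44·b = 128.68 → b = 263.7474, a = 84.2076.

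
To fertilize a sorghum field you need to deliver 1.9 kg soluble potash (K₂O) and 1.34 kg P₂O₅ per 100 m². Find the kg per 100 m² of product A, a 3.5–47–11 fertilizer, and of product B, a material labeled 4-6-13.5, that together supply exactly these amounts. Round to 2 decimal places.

1.18 kg product A, 13.12 kg product B

With a, b = kg per 100 m² of product A and product B:
K₂O: 0.11·a + 0.135·b = 1.9
P₂O₅: 0.47·a + 0.06·b = 1.34
Eliminate b: (row1) − 0.135/0.06·(row2) → -0.9475·a = -1.115, so a = 1.17678.
Then b = (1.34 − 0.47·1.17678) / 0.06 = 13.1152.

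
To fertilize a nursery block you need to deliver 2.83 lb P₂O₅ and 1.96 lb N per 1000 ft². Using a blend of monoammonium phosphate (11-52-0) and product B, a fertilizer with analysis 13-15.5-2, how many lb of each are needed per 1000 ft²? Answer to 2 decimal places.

1.27 lb monoammonium phosphate, 14.00 lb product B

With a, b = lb per 1000 ft² of monoammonium phosphate and product B:
P₂O₅: 0.52·a + 0.155·b = 2.83
N: 0.11·a + 0.13·b = 1.96
Eliminate b: (row1) − 0.155/0.13·(row2) → 0.388846·a = 0.493077, so a = 1.26805.
Then b = (1.96 − 0.11·1.26805) / 0.13 = 14.004.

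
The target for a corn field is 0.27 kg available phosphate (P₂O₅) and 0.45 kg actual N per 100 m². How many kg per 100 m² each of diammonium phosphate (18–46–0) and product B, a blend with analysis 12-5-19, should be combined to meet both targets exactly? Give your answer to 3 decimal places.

0.214 kg diammonium phosphate, 3.429 kg product B

Per-100 m² balance (a = diammonium phosphate, b = product B):
P₂O₅: 0.46·a + 0.05·b = 0.27
N: 0.18·a + 0.12·b = 0.45
Eliminate b: (row1) − 0.05/0.12·(row2) → 0.385·a = 0.0825, so a = 0.214286.
Then b = (0.45 − 0.18·0.214286) / 0.12 = 3.42857.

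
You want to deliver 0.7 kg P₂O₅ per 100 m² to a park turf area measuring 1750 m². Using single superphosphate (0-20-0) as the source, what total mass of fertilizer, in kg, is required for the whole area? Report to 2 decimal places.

Product per 100 m² = 0.7 / 20% = 3.5 kg.
Total product = 3.5 × 1750 / 100 = 61.25 kg.

61.25 kg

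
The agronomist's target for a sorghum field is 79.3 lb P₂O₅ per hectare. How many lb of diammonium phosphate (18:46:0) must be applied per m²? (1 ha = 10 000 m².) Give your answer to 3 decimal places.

0.017 lb of product per sq m

Product per hectare = 79.3 / 46% = 172.391 lb.
Convert to per m²: 172.391 × 0.0001 = 0.0172391 lb.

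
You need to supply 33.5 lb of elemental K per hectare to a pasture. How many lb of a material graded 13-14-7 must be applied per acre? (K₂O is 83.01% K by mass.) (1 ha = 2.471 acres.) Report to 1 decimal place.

As K₂O: 33.5 / 0.8301 = 40.3566 lb per hectare.
Product per hectare = 40.3566 / 7% = 576.523 lb.
Convert to per acre: 576.523 × 0.404694 = 233.316 lb.

233.3 lb of product per acre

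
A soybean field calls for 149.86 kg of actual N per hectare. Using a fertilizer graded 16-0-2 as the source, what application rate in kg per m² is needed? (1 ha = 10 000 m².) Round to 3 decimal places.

0.094 kg of product per sq m

Product per hectare = 149.86 / 16% = 936.625 kg.
Convert to per m²: 936.625 × 0.0001 = 0.0936625 kg.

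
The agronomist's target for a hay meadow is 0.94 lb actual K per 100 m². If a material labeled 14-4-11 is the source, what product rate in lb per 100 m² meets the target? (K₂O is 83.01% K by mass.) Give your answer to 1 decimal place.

As K₂O: 0.94 / 0.8301 = 1.13239 lb per 100 m².
Product per 100 m² = 1.13239 / 11% = 10.2945 lb.

10.3 lb of product per hundred sq m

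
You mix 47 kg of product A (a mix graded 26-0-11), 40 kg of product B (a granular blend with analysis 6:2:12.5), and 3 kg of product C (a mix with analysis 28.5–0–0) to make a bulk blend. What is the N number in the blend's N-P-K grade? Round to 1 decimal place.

Total mass = 47 + 40 + 3 = 90 kg.
N mass = 26%×47 + 6%×40 + 28.5%×3 = 15.475 kg.
% N = 15.475 / 90 = 17.1944%.

17.2% N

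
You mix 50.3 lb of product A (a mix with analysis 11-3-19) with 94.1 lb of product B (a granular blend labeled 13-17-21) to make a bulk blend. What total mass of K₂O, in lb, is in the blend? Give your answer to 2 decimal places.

29.32 lb K₂O

K₂O mass = 19%×50.3 + 21%×94.1 = 29.318 lb.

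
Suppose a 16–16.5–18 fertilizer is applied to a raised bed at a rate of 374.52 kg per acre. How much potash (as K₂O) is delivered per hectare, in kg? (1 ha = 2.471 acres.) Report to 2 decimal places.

K₂O per acre = 374.52 × 18% = 67.4136 kg.
Convert to per hectare: 67.4136 × 2.471 = 166.579 kg.

166.58 kg K₂O per hectare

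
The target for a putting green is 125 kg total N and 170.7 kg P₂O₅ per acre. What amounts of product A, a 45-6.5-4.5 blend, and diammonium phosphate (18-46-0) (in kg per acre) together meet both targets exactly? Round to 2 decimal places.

137.09 kg product A, 351.72 kg diammonium phosphate

With a, b = kg per acre of product A and diammonium phosphate:
N: 0.45·a + 0.18·b = 125
P₂O₅: 0.065·a + 0.46·b = 170.7
Solving simultaneously: a = 137.092, b = 351.715.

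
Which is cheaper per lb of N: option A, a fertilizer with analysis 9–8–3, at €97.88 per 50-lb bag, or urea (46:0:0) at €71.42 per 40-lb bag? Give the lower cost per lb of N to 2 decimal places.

€3.88 per lb N (urea)

option A: N per bag = 50 × 9% = 4.5 lb; cost = 97.88 / 4.5 = €21.7511/lb N.
urea: N per bag = 40 × 46% = 18.4 lb; cost = 71.42 / 18.4 = €3.8815/lb N.
urea is cheaper.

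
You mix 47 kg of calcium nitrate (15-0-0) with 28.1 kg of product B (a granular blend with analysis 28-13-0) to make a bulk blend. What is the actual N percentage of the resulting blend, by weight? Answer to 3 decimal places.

Total mass = 47 + 28.1 = 75.1 kg.
N mass = 15%×47 + 28%×28.1 = 14.918 kg.
% N = 14.918 / 75.1 = 19.8642%.

19.864% N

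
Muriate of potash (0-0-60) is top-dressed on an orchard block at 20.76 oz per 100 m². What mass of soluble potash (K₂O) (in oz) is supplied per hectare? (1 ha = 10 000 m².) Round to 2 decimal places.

K₂O per 100 m² = 20.76 × 60% = 12.456 oz.
Convert to per hectare: 12.456 × 100 = 1245.6 oz.

1245.60 oz K₂O per hectare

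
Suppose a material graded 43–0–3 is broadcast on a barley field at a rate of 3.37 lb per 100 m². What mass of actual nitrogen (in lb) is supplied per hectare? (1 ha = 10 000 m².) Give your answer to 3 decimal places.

144.910 lb N per hectare

nitrogen per 100 m² = 3.37 × 43% = 1.4491 lb.
Convert to per hectare: 1.4491 × 100 = 144.91 lb.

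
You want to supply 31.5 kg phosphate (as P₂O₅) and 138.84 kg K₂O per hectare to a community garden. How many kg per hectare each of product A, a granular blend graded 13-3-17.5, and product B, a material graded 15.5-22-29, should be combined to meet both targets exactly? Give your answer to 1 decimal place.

718.4 kg product A, 45.2 kg product B

Per-hectare balance (a = product A, b = product B):
P₂O₅: 0.03·a + 0.22·b = 31.5
K₂O: 0.175·a + 0.29·b = 138.84
Eliminate a: (row1) − 0.03/0.175·(row2) → 0.170286·b = 7.69886, so b = 45.2114.
Back-substitute: a = (31.5 − 0.22·45.2114) / 0.03 = 718.4497.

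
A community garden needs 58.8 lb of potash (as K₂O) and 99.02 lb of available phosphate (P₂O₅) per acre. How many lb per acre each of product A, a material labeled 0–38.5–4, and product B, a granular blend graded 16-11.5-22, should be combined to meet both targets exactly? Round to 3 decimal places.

Let a = lb of product A, b = lb of product B (per acre).
K₂O: 0.04·a + 0.22·b = 58.8
P₂O₅: 0.385·a + 0.115·b = 99.02
Eliminate b: (row1) − 0.22/0.115·(row2) → -0.696522·a = -130.63, so a = 187.5456.
Then b = (99.02 − 0.385·187.5456) / 0.115 = 233.1735.

187.546 lb product A, 233.174 lb product B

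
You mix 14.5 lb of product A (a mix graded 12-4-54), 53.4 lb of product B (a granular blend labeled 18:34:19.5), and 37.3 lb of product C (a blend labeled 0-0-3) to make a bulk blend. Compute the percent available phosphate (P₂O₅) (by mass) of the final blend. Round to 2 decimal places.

Total mass = 14.5 + 53.4 + 37.3 = 105.2 lb.
P₂O₅ mass = 4%×14.5 + 34%×53.4 + 0%×37.3 = 18.736 lb.
% P₂O₅ = 18.736 / 105.2 = 17.8099%.

17.81% P₂O₅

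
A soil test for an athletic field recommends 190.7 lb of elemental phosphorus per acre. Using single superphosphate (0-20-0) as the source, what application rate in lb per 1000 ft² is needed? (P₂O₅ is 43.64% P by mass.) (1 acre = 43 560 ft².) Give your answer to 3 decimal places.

As P₂O₅: 190.7 / 0.4364 = 436.984 lb per acre.
Product per acre = 436.984 / 20% = 2184.92 lb.
Convert to per 1000 ft²: 2184.92 × 0.0229568 = 50.1589 lb.

50.159 lb of product per thousand sq ft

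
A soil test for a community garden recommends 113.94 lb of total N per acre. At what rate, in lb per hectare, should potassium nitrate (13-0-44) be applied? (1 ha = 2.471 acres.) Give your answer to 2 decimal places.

2165.74 lb of product per hectare

Product per acre = 113.94 / 13% = 876.462 lb.
Convert to per hectare: 876.462 × 2.471 = 2165.736 lb.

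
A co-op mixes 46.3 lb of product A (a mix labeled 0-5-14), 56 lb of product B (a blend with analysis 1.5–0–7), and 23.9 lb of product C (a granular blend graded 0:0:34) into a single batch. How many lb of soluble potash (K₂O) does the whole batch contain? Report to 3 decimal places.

18.528 lb K₂O

K₂O mass = 14%×46.3 + 7%×56 + 34%×23.9 = 18.528 lb.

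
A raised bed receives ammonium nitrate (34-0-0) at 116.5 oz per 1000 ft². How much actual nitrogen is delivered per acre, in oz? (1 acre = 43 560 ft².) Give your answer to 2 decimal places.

1725.41 oz N per acre

nitrogen per 1000 ft² = 116.5 × 34% = 39.61 oz.
Convert to per acre: 39.61 × 43.56 = 1725.412 oz.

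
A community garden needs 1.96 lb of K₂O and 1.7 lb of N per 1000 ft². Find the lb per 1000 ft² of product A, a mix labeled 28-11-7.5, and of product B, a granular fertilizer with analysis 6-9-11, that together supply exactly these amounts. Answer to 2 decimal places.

With a, b = lb per 1000 ft² of product A and product B:
K₂O: 0.075·a + 0.11·b = 1.96
N: 0.28·a + 0.06·b = 1.7
From row1: a = (1.96 − 0.11·b) / 0.075.
Into row2: 0.28·(1.96 − 0.11·b)/0.075 + 0.06·b = 1.7 → b = 16.019, a = 2.63878.

2.64 lb product A, 16.02 lb product B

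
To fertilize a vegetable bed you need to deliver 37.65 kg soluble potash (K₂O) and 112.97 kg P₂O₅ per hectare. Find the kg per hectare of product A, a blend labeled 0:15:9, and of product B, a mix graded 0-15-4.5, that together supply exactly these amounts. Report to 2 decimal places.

With a, b = kg per hectare of product A and product B:
K₂O: 0.09·a + 0.045·b = 37.65
P₂O₅: 0.15·a + 0.15·b = 112.97
Solving simultaneously: a = 83.5333, b = 669.6.

83.53 kg product A, 669.60 kg product B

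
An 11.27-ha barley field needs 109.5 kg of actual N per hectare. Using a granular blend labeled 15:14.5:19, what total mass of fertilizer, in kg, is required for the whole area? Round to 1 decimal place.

Product per hectare = 109.5 / 15% = 730 kg.
Total product = 730 × 11.27 = 8227.1 kg.

8227.1 kg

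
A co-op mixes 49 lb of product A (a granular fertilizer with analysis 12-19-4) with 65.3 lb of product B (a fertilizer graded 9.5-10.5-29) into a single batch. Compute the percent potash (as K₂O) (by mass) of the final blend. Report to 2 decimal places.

18.28% K₂O

Total mass = 49 + 65.3 = 114.3 lb.
K₂O mass = 4%×49 + 29%×65.3 = 20.897 lb.
% K₂O = 20.897 / 114.3 = 18.2826%.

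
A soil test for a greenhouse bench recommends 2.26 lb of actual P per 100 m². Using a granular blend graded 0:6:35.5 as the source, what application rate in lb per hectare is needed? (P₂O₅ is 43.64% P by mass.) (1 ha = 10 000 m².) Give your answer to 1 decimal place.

8631.2 lb of product per hectare

As P₂O₅: 2.26 / 0.4364 = 5.17874 lb per 100 m².
Product per 100 m² = 5.17874 / 6% = 86.3123 lb.
Convert to per hectare: 86.3123 × 100 = 8631.23 lb.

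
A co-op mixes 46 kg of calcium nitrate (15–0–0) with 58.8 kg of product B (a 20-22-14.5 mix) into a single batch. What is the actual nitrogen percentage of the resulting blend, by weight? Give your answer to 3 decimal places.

17.805% N

Total mass = 46 + 58.8 = 104.8 kg.
N mass = 15%×46 + 20%×58.8 = 18.66 kg.
% N = 18.66 / 104.8 = 17.8053%.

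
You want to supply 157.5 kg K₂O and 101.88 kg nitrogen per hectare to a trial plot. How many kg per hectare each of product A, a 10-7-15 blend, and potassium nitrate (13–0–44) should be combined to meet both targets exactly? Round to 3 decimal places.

993.967 kg product A, 19.102 kg potassium nitrate

Per-hectare balance (a = product A, b = potassium nitrate):
K₂O: 0.15·a + 0.44·b = 157.5
N: 0.1·a + 0.13·b = 101.88
Solving simultaneously: a = 993.9673, b = 19.10204.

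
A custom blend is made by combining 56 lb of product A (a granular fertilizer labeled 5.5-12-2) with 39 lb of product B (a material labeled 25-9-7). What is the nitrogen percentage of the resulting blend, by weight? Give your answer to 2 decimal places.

Total mass = 56 + 39 = 95 lb.
N mass = 5.5%×56 + 25%×39 = 12.83 lb.
% N = 12.83 / 95 = 13.5053%.

13.51% N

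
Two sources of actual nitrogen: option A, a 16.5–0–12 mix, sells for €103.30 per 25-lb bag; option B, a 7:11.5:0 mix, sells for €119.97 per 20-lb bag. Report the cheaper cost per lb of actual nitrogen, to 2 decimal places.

option A: N per bag = 25 × 16.5% = 4.125 lb; cost = 103.30 / 4.125 = €25.0424/lb N.
option B: N per bag = 20 × 7% = 1.4 lb; cost = 119.97 / 1.4 = €85.6929/lb N.
option A is cheaper.

€25.04 per lb N (option A)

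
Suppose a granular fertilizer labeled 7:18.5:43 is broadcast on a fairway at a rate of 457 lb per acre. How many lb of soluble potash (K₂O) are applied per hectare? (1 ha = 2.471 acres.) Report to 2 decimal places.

K₂O per acre = 457 × 43% = 196.51 lb.
Convert to per hectare: 196.51 × 2.471 = 485.576 lb.

485.58 lb K₂O per hectare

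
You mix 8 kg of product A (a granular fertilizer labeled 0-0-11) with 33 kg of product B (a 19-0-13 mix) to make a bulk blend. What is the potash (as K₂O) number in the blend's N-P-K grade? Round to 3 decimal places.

Total mass = 8 + 33 = 41 kg.
K₂O mass = 11%×8 + 13%×33 = 5.17 kg.
% K₂O = 5.17 / 41 = 12.6098%.

12.610% K₂O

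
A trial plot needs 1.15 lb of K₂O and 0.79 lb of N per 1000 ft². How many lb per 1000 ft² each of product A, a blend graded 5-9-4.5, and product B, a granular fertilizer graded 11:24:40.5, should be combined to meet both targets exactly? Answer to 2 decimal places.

With a, b = lb per 1000 ft² of product A and product B:
K₂O: 0.045·a + 0.405·b = 1.15
N: 0.05·a + 0.11·b = 0.79
Eliminate a: (row1) − 0.045/0.05·(row2) → 0.306·b = 0.439, so b = 1.43464.
Back-substitute: a = (1.15 − 0.405·1.43464) / 0.045 = 12.6438.

12.64 lb product A, 1.43 lb product B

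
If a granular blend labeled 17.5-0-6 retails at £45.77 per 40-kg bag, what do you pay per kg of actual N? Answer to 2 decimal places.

N in bag = 40 × 17.5% = 7 kg.
Cost per kg N = £45.77 / 7 = £6.5386.

£6.54 per kg N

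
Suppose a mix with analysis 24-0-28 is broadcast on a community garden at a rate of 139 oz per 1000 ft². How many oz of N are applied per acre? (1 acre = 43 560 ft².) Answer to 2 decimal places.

1453.16 oz N per acre

nitrogen per 1000 ft² = 139 × 24% = 33.36 oz.
Convert to per acre: 33.36 × 43.56 = 1453.162 oz.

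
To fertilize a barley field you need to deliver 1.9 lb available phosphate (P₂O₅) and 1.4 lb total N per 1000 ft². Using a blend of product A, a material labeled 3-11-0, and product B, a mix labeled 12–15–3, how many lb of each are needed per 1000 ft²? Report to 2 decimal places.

Let a = lb of product A, b = lb of product B (per 1000 ft²).
P₂O₅: 0.11·a + 0.15·b = 1.9
N: 0.03·a + 0.12·b = 1.4
From row1: a = (1.9 − 0.15·b) / 0.11.
Into row2: 0.03·(1.9 − 0.15·b)/0.11 + 0.12·b = 1.4 → b = 11.1494, a = 2.06897.

2.07 lb product A, 11.15 lb product B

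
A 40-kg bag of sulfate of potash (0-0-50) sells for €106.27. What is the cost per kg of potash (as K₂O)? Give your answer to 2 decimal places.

€5.31 per kg K₂O

K₂O in bag = 40 × 50% = 20 kg.
Cost per kg K₂O = €106.27 / 20 = €5.3135.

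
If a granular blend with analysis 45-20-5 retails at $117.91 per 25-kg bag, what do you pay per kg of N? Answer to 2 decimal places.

$10.48 per kg N

N in bag = 25 × 45% = 11.25 kg.
Cost per kg N = $117.91 / 11.25 = $10.4809.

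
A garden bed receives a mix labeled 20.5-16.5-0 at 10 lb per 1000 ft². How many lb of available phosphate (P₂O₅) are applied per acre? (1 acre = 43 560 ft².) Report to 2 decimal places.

71.87 lb P₂O₅ per acre

P₂O₅ per 1000 ft² = 10 × 16.5% = 1.65 lb.
Convert to per acre: 1.65 × 43.56 = 71.874 lb.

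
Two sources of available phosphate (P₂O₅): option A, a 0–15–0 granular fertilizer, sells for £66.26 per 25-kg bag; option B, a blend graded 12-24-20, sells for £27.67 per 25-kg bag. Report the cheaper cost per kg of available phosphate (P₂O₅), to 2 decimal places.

option A: P₂O₅ per bag = 25 × 15% = 3.75 kg; cost = 66.26 / 3.75 = £17.6693/kg P₂O₅.
option B: P₂O₅ per bag = 25 × 24% = 6 kg; cost = 27.67 / 6 = £4.6117/kg P₂O₅.
option B is cheaper.

£4.61 per kg P₂O₅ (option B)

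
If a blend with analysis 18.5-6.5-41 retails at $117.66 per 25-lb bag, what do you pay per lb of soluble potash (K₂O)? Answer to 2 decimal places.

K₂O in bag = 25 × 41% = 10.25 lb.
Cost per lb K₂O = $117.66 / 10.25 = $11.4790.

$11.48 per lb K₂O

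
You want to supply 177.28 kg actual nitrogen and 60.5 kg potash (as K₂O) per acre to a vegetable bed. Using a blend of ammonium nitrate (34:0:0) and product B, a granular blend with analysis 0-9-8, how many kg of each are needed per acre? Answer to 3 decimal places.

Per-acre balance (a = ammonium nitrate, b = product B):
N: 0.34·a + 0·b = 177.28
K₂O: 0·a + 0.08·b = 60.5
Solving simultaneously: a = 521.4118, b = 756.25.

521.412 kg ammonium nitrate, 756.250 kg product B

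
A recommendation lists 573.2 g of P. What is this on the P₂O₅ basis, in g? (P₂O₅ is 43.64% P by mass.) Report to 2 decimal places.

1313.47 g P₂O₅

P₂O₅ = 573.2 / 0.4364 = 1313.474 g.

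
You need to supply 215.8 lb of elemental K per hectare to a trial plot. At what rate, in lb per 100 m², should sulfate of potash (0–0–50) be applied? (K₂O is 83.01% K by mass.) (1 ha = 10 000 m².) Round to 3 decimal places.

As K₂O: 215.8 / 0.8301 = 259.969 lb per hectare.
Product per hectare = 259.969 / 50% = 519.937 lb.
Convert to per 100 m²: 519.937 × 0.01 = 5.19937 lb.

5.199 lb of product per hundred sq m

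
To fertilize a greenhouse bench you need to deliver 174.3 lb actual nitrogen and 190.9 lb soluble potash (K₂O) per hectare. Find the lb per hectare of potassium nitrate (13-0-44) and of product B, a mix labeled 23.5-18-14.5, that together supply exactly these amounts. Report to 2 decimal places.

231.67 lb potassium nitrate, 613.54 lb product B

Per-hectare balance (a = potassium nitrate, b = product B):
N: 0.13·a + 0.235·b = 174.3
K₂O: 0.44·a + 0.145·b = 190.9
Solving simultaneously: a = 231.674, b = 613.542.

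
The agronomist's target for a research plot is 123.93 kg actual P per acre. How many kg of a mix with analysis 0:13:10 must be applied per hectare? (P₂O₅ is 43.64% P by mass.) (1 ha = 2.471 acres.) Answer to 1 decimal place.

As P₂O₅: 123.93 / 0.4364 = 283.983 kg per acre.
Product per acre = 283.983 / 13% = 2184.48 kg.
Convert to per hectare: 2184.48 × 2.471 = 5397.85 kg.

5397.9 kg of product per hectare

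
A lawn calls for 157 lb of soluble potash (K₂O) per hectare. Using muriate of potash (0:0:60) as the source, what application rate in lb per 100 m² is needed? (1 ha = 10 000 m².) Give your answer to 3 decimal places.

2.617 lb of product per hundred sq m

Product per hectare = 157 / 60% = 261.667 lb.
Convert to per 100 m²: 261.667 × 0.01 = 2.61667 lb.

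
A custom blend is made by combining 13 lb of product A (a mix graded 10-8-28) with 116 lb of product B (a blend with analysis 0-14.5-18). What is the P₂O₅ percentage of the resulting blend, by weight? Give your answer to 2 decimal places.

Total mass = 13 + 116 = 129 lb.
P₂O₅ mass = 8%×13 + 14.5%×116 = 17.86 lb.
% P₂O₅ = 17.86 / 129 = 13.84496%.

13.84% P₂O₅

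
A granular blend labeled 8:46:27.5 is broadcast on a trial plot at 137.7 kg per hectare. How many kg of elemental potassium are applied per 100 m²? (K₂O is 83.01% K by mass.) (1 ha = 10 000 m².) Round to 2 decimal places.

K₂O per hectare = 137.7 × 27.5% = 37.8675 kg.
Elemental K = 37.8675 × 0.8301 = 31.4338 kg per hectare.
Convert to per 100 m²: 31.4338 × 0.01 = 0.314338 kg.

0.31 kg K per hundred sq m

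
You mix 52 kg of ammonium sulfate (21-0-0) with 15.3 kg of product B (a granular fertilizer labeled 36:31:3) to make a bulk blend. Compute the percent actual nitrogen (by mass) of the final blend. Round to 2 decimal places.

24.41% N

Total mass = 52 + 15.3 = 67.3 kg.
N mass = 21%×52 + 36%×15.3 = 16.428 kg.
% N = 16.428 / 67.3 = 24.4101%.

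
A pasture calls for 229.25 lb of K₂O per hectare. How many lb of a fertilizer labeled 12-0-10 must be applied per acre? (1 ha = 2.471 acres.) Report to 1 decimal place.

927.8 lb of product per acre

Product per hectare = 229.25 / 10% = 2292.5 lb.
Convert to per acre: 2292.5 × 0.404694 = 927.762 lb.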